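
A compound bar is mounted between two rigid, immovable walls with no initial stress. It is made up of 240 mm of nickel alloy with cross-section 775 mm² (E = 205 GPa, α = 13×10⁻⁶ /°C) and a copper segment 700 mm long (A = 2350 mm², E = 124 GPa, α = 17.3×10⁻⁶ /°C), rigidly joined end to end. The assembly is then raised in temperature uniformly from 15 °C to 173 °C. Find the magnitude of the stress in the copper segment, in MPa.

σ ≈ 262 MPa (compressive)

With the walls removed the bar would change length by δ_free = Σ αᵢΔT Lᵢ = 13×10⁻⁶×158×240 + 17.3×10⁻⁶×158×700 = 2.406 mm.
Since the ends are fixed, an axial force P builds up, equal in every segment, with P · Σ Lᵢ/(AᵢEᵢ) = δ_free.
Σ Lᵢ/(AᵢEᵢ) = 240/(775×205×10³) + 700/(2350×124×10³) = 3.913×10⁻⁶ mm/N.
So P = 2.406 / 3.913×10⁻⁶ = 615 kN, compressive.
σ_{copper} = P / A = 615000 / 2350 = 261.7 MPa.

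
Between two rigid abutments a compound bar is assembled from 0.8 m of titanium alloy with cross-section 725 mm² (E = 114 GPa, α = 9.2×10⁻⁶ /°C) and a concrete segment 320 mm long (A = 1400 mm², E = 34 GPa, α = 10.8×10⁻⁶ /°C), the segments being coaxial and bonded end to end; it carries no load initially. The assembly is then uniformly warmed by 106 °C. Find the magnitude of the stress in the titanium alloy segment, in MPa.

With the walls removed the bar would change length by δ_free = Σ αᵢΔT Lᵢ = 9.2×10⁻⁶×106×800 + 10.8×10⁻⁶×106×320 = 1.146 mm.
Since the ends are fixed, an axial force P builds up, equal in every segment, with P · Σ Lᵢ/(AᵢEᵢ) = δ_free.
Σ Lᵢ/(AᵢEᵢ) = 800/(725×114×10³) + 320/(1400×34×10³) = 1.64×10⁻⁵ mm/N.
So P = 1.146 / 1.64×10⁻⁵ = 69.9 kN, compressive.
σ_{titanium alloy} = P / A = 69900 / 725 = 96.41 MPa.

σ ≈ 96.4 MPa (compressive)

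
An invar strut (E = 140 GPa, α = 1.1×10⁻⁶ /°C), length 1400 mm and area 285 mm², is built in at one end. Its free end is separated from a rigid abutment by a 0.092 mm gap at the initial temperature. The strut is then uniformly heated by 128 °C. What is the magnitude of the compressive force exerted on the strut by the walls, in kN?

Unrestrained expansion: δ_free = αΔT L = 1.1×10⁻⁶ × 128 × 1400 = 0.1971 mm.
After closing the 0.092 mm clearance, 0.1971 − 0.092 = 0.1051 mm of expansion remains to be suppressed by the wall.
Compatibility: PL/(AE) = 0.1051 mm, so σ = P/A = E × (0.1051/1400) = 10.51 MPa.
Force on the wall = σA = 10.51 × 285 mm² = 2.996 kN.

P ≈ 3 kN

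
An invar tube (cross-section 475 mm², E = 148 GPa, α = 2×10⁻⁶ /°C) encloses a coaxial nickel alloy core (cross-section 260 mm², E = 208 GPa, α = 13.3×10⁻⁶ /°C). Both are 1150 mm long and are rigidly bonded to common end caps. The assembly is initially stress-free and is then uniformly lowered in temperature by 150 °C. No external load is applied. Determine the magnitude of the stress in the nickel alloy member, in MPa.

Both members must finish at the same length. With the larger α, the nickel alloy tends to over-contract; the plates restrain it, putting the nickel alloy in tension and the invar in compression. With no external load the two internal forces are equal and opposite, magnitude P.
Setting the final lengths equal and cancelling L: (α₁ − α₂)ΔT = P/(A₁E₁) + P/(A₂E₂).
|α₁ − α₂|·ΔT = 11.3×10⁻⁶ × 150 = 0.001695.
1/(A₁E₁) + 1/(A₂E₂) = 1/(475×148×10³) + 1/(260×208×10³) = 3.272×10⁻⁸ N⁻¹.
So P = 0.001695 / 3.272×10⁻⁸ = 51.81 kN.
σ_{nickel alloy} = P/A₂ = 51810/260 = 199.3 MPa, tensile.

σ ≈ 199 MPa (tensile)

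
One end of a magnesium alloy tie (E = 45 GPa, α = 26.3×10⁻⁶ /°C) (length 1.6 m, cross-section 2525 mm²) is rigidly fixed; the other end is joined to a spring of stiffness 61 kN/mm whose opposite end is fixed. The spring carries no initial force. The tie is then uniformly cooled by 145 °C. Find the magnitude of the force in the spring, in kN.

If the spring were absent the tie would shorten by αΔT L = 26.3×10⁻⁶ × 145 × 1600 = 6.102 mm.
Let P be the tensile force in the spring. The tie extends elastically by PL/(AE) and the spring stretches by P/k; together these equal δ_free.
P [ L/(AE) + 1/k ] = δ_free → P [ 1600/(2525×45×10³) + 1/(61×10³) ] = 6.102.
P = 6.102 / 3.047×10⁻⁵ = 200200 N.

P ≈ 200 kN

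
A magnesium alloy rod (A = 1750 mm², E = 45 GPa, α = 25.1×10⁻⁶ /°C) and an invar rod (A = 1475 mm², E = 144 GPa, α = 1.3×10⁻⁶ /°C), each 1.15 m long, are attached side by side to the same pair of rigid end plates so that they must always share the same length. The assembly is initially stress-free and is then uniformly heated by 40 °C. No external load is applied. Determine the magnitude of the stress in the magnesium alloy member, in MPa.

Equilibrium of a rigid end plate with no external load gives equal and opposite internal forces ±P in the two members. Since α_{magnesium alloy} > α_{invar}, heating drives the magnesium alloy into compression and the invar into tension.
Compatibility of the two members (thermal + elastic change equal): (α₁ − α₂)ΔT = P·[1/(A₁E₁) + 1/(A₂E₂)].
|α₁ − α₂|·ΔT = 23.8×10⁻⁶ × 40 = 0.000952.
1/(A₁E₁) + 1/(A₂E₂) = 1/(1750×45×10³) + 1/(1475×144×10³) = 1.741×10⁻⁸ N⁻¹.
P = 0.000952 / 1.741×10⁻⁸ = 54690 N = 54.69 kN.
σ_{magnesium alloy} = P/A₁ = 54690/1750 = 31.25 MPa, compressive.

σ ≈ 31.3 MPa (compressive)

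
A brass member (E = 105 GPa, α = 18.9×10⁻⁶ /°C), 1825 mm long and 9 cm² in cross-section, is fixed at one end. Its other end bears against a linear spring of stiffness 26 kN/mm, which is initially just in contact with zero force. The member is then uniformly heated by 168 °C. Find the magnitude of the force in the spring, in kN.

If the spring were absent the member would lengthen by αΔT L = 18.9×10⁻⁶ × 168 × 1825 = 5.795 mm.
With a force P in the spring, the elastic change of the member is PL/(AE) and that of the spring is P/k; compatibility requires their sum to equal δ_free.
P [ L/(AE) + 1/k ] = δ_free → P [ 1825/(900×105×10³) + 1/(26×10³) ] = 5.795.
P = 5.795 / 5.777×10⁻⁵ = 100300 N.

P ≈ 100 kN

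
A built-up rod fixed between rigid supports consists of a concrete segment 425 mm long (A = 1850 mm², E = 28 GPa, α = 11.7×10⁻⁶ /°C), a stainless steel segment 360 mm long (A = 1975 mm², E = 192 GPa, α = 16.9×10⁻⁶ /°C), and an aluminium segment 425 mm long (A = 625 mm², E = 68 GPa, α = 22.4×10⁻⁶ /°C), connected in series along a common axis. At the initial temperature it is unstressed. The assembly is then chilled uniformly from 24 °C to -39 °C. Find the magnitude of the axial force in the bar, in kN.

P ≈ 67.7 kN (tensile)

If the supports were absent, the total length change would be Σ αᵢΔT Lᵢ = 11.7×10⁻⁶×63×425 + 16.9×10⁻⁶×63×360 + 22.4×10⁻⁶×63×425 = 1.296 mm.
The rigid supports impose zero overall length change; the single axial force P common to all segments must satisfy P Σ Lᵢ/(AᵢEᵢ) = δ_free.
The series flexibility is Σ Lᵢ/(AᵢEᵢ) = 425/(1850×28×10³) + 360/(1975×192×10³) + 425/(625×68×10³) = 1.915×10⁻⁵ mm/N.
Hence P = δ_free / Σ(L/AE) = 1.296/1.915×10⁻⁵ = 67.68 kN (tensile).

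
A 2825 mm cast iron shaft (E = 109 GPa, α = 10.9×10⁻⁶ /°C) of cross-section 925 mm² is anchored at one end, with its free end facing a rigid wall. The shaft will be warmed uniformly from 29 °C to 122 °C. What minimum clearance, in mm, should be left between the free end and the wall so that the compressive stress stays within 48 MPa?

With no wall the shaft would lengthen by αΔT L = 10.9×10⁻⁶ × 93 × 2825 = 2.864 mm.
At the allowable stress the elastic shortening the wall may impose is σL/E = 48 × 2825 / (109×10³) = 1.244 mm.
The gap must absorb the remainder: g_min = 2.864 − 1.244 = 1.62 mm.

g ≈ 1.62 mm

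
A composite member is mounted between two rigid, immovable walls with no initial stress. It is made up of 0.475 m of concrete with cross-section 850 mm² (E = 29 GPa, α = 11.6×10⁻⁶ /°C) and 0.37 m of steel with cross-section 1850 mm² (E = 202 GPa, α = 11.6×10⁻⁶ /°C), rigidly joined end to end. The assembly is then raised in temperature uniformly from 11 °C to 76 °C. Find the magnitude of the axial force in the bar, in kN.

With the walls removed the bar would change length by δ_free = Σ αᵢΔT Lᵢ = 11.6×10⁻⁶×65×475 + 11.6×10⁻⁶×65×370 = 0.6371 mm.
Since the ends are fixed, an axial force P builds up, equal in every segment, with P · Σ Lᵢ/(AᵢEᵢ) = δ_free.
The series flexibility is Σ Lᵢ/(AᵢEᵢ) = 475/(850×29×10³) + 370/(1850×202×10³) = 2.026×10⁻⁵ mm/N.
P = 0.6371 / 2.026×10⁻⁵ = 31450 N = 31.45 kN, compressive.

P ≈ 31.4 kN (compressive)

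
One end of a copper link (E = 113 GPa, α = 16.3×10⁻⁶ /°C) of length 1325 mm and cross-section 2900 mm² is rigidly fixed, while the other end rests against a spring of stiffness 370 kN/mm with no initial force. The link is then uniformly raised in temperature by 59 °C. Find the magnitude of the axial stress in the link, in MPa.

σ ≈ 65.1 MPa (compressive)

Free thermal expansion: δ_free = αΔT L = 16.3×10⁻⁶ × 59 × 1325 = 1.274 mm.
With a force P in the spring, the elastic change of the link is PL/(AE) and that of the spring is P/k; compatibility requires their sum to equal δ_free.
So P = δ_free / [L/(AE) + 1/k] = 1.274 / [ 1325/(2900×113×10³) + 1/(370×10³) ].
P = 1.274 / 6.746×10⁻⁶ = 188900 N.
σ = P/A = 188900/2900 = 65.13 MPa.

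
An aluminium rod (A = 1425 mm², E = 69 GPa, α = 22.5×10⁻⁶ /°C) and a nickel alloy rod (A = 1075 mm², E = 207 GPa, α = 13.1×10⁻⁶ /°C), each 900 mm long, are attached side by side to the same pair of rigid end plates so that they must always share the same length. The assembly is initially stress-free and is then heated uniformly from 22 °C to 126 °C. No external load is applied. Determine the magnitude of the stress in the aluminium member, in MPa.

Equilibrium of a rigid end plate with no external load gives equal and opposite internal forces ±P in the two members. Since α_{aluminium} > α_{nickel alloy}, heating drives the aluminium into compression and the nickel alloy into tension.
Compatibility of the two members (thermal + elastic change equal): (α₁ − α₂)ΔT = P·[1/(A₁E₁) + 1/(A₂E₂)].
|α₁ − α₂|·ΔT = 9.4×10⁻⁶ × 104 = 0.0009776.
1/(A₁E₁) + 1/(A₂E₂) = 1/(1425×69×10³) + 1/(1075×207×10³) = 1.466×10⁻⁸ N⁻¹.
P = 0.0009776 / 1.466×10⁻⁸ = 66670 N = 66.67 kN.
σ_{aluminium} = P/A₁ = 66670/1425 = 46.78 MPa, compressive.

σ ≈ 46.8 MPa (compressive)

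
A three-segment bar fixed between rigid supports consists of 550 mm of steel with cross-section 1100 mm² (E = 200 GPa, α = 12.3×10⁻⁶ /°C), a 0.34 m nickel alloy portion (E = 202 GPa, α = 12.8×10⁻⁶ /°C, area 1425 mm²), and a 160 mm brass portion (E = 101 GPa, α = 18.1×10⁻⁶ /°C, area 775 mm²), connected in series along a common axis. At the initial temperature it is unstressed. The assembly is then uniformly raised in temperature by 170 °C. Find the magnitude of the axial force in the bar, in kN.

If the supports were absent, the total length change would be Σ αᵢΔT Lᵢ = 12.3×10⁻⁶×170×550 + 12.8×10⁻⁶×170×340 + 18.1×10⁻⁶×170×160 = 2.382 mm.
Since the ends are fixed, an axial force P builds up, equal in every segment, with P · Σ Lᵢ/(AᵢEᵢ) = δ_free.
The series flexibility is Σ Lᵢ/(AᵢEᵢ) = 550/(1100×200×10³) + 340/(1425×202×10³) + 160/(775×101×10³) = 5.725×10⁻⁶ mm/N.
P = 2.382 / 5.725×10⁻⁶ = 416100 N = 416.1 kN, compressive.

P ≈ 416 kN (compressive)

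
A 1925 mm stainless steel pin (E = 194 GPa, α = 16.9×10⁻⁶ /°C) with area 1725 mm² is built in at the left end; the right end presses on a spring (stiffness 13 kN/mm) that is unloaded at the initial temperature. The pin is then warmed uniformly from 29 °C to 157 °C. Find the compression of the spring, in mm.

If the spring were absent the pin would lengthen by αΔT L = 16.9×10⁻⁶ × 128 × 1925 = 4.164 mm.
Let P be the compressive force at the spring. The pin shortens elastically by PL/(AE) and the spring compresses by P/k; together these equal δ_free.
So P = δ_free / [L/(AE) + 1/k] = 4.164 / [ 1925/(1725×194×10³) + 1/(13×10³) ].
P = 4.164 / 8.268×10⁻⁵ = 50370 N.
Spring compression = P/k = 50370/(13×10³) = 3.874 mm.

δ ≈ 3.87 mm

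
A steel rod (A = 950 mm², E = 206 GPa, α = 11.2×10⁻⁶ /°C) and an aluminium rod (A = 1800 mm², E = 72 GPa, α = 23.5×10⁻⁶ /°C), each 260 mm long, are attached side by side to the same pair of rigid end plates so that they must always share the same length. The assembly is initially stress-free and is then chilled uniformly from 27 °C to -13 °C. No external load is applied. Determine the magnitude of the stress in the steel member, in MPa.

The aluminium has the larger α, so on cooling it would change length more than the steel if both were free. The rigid plates force a common final length, so the aluminium is put into tension and the steel into compression, with equal and opposite forces P (no external load).
Setting the final lengths equal and cancelling L: (α₁ − α₂)ΔT = P/(A₁E₁) + P/(A₂E₂).
|α₁ − α₂|·ΔT = 12.3×10⁻⁶ × 40 = 0.000492.
1/(A₁E₁) + 1/(A₂E₂) = 1/(950×206×10³) + 1/(1800×72×10³) = 1.283×10⁻⁸ N⁻¹.
So P = 0.000492 / 1.283×10⁻⁸ = 38.36 kN.
σ_{steel} = P/A₁ = 38360/950 = 40.38 MPa, compressive.

σ ≈ 40.4 MPa (compressive)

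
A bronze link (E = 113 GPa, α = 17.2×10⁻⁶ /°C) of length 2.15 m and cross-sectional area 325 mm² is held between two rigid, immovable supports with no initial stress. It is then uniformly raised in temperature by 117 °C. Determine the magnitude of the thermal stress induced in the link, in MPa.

σ ≈ 227 MPa (compressive)

With length fixed, the mechanical strain must cancel the thermal strain αΔT = 17.2×10⁻⁶ × 117 = 2012.4×10⁻⁶.
σ = EαΔT = 113×10³ × 17.2×10⁻⁶ × 117 = 227.4 MPa (compressive; the link is trying to expand).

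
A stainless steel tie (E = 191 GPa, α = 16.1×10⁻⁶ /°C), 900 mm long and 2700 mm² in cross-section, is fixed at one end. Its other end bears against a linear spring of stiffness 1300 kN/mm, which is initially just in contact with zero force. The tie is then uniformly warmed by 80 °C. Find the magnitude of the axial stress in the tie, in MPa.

Free thermal expansion: δ_free = αΔT L = 16.1×10⁻⁶ × 80 × 900 = 1.159 mm.
Let P be the compressive force at the spring. The tie shortens elastically by PL/(AE) and the spring compresses by P/k; together these equal δ_free.
P [ L/(AE) + 1/k ] = δ_free → P [ 900/(2700×191×10³) + 1/(1300×10³) ] = 1.159.
P = 1.159 / 2.514×10⁻⁶ = 461000 N.
σ = P/A = 461000/2700 = 170.7 MPa.

σ ≈ 171 MPa (compressive)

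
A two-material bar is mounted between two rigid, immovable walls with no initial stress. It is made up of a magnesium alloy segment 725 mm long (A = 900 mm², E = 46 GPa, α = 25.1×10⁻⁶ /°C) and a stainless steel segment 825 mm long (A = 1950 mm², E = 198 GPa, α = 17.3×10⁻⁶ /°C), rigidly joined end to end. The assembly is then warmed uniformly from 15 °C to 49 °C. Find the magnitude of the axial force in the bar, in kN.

P ≈ 56.2 kN (compressive)

If the supports were absent, the total length change would be Σ αᵢΔT Lᵢ = 25.1×10⁻⁶×34×725 + 17.3×10⁻⁶×34×825 = 1.104 mm.
The walls prevent any net length change, so an axial force P (same in every segment) develops. Compatibility: P · Σ Lᵢ/(AᵢEᵢ) = δ_free.
Σ Lᵢ/(AᵢEᵢ) = 725/(900×46×10³) + 825/(1950×198×10³) = 1.965×10⁻⁵ mm/N.
Hence P = δ_free / Σ(L/AE) = 1.104/1.965×10⁻⁵ = 56.19 kN (compressive).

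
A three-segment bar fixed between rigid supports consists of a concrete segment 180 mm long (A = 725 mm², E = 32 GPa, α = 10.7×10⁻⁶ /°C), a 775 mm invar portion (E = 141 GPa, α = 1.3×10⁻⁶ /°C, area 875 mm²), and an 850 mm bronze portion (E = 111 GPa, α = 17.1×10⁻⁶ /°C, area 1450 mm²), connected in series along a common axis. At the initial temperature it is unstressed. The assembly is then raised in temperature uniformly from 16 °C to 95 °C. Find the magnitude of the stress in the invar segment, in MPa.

If the supports were absent, the total length change would be Σ αᵢΔT Lᵢ = 10.7×10⁻⁶×79×180 + 1.3×10⁻⁶×79×775 + 17.1×10⁻⁶×79×850 = 1.38 mm.
The walls prevent any net length change, so an axial force P (same in every segment) develops. Compatibility: P · Σ Lᵢ/(AᵢEᵢ) = δ_free.
Σ Lᵢ/(AᵢEᵢ) = 180/(725×32×10³) + 775/(875×141×10³) + 850/(1450×111×10³) = 1.932×10⁻⁵ mm/N.
Hence P = δ_free / Σ(L/AE) = 1.38/1.932×10⁻⁵ = 71.42 kN (compressive).
σ_{invar} = P / A = 71420 / 875 = 81.63 MPa.

σ ≈ 81.6 MPa (compressive)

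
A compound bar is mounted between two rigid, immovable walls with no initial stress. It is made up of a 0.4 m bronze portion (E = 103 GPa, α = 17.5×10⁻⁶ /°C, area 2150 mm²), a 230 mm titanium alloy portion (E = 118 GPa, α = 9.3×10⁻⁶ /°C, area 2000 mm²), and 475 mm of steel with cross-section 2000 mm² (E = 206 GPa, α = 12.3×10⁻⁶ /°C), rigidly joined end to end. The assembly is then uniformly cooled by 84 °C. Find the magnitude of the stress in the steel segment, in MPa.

σ ≈ 160 MPa (tensile)

With the walls removed the bar would change length by δ_free = Σ αᵢΔT Lᵢ = 17.5×10⁻⁶×84×400 + 9.3×10⁻⁶×84×230 + 12.3×10⁻⁶×84×475 = 1.258 mm.
Since the ends are fixed, an axial force P builds up, equal in every segment, with P · Σ Lᵢ/(AᵢEᵢ) = δ_free.
Σ Lᵢ/(AᵢEᵢ) = 400/(2150×103×10³) + 230/(2000×118×10³) + 475/(2000×206×10³) = 3.934×10⁻⁶ mm/N.
So P = 1.258 / 3.934×10⁻⁶ = 319.9 kN, tensile.
σ_{steel} = P / A = 319900 / 2000 = 160 MPa.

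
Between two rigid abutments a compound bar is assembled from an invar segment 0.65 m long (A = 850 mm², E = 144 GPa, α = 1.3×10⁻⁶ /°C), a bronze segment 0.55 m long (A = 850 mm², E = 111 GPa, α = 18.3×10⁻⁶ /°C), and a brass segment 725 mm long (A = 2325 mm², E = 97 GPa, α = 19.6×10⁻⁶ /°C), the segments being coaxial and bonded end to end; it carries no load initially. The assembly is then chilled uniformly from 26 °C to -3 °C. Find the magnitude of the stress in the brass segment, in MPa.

If the supports were absent, the total length change would be Σ αᵢΔT Lᵢ = 1.3×10⁻⁶×29×650 + 18.3×10⁻⁶×29×550 + 19.6×10⁻⁶×29×725 = 0.7285 mm.
The walls prevent any net length change, so an axial force P (same in every segment) develops. Compatibility: P · Σ Lᵢ/(AᵢEᵢ) = δ_free.
The series flexibility is Σ Lᵢ/(AᵢEᵢ) = 650/(850×144×10³) + 550/(850×111×10³) + 725/(2325×97×10³) = 1.435×10⁻⁵ mm/N.
So P = 0.7285 / 1.435×10⁻⁵ = 50.75 kN, tensile.
σ_{brass} = P / A = 50750 / 2325 = 21.83 MPa.

σ ≈ 21.8 MPa (tensile)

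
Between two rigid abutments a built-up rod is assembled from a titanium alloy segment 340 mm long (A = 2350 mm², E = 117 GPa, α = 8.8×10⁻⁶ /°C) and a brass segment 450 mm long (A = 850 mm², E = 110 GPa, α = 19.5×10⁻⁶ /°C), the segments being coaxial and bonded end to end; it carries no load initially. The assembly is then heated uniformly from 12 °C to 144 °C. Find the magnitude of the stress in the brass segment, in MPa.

σ ≈ 302 MPa (compressive)

If the supports were absent, the total length change would be Σ αᵢΔT Lᵢ = 8.8×10⁻⁶×132×340 + 19.5×10⁻⁶×132×450 = 1.553 mm.
The rigid supports impose zero overall length change; the single axial force P common to all segments must satisfy P Σ Lᵢ/(AᵢEᵢ) = δ_free.
Σ Lᵢ/(AᵢEᵢ) = 340/(2350×117×10³) + 450/(850×110×10³) = 6.049×10⁻⁶ mm/N.
P = 1.553 / 6.049×10⁻⁶ = 256800 N = 256.8 kN, compressive.
σ_{brass} = P / A = 256800 / 850 = 302.1 MPa.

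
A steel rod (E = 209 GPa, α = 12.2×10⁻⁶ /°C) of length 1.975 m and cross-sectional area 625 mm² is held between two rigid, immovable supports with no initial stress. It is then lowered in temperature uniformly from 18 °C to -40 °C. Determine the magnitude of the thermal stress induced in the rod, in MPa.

Because both ends are immovable the net strain is zero, and the suppressed thermal strain is αΔT = 12.2×10⁻⁶ × 58 = 707.6×10⁻⁶.
σ = EαΔT = 209×10³ × 12.2×10⁻⁶ × 58 = 147.9 MPa (tensile; the rod is trying to contract).

σ ≈ 148 MPa (tensile)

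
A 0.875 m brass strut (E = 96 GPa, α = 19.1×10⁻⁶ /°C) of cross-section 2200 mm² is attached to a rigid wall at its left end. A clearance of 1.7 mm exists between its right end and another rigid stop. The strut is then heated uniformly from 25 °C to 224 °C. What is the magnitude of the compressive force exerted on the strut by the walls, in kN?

Free thermal elongation = αΔT L = 19.1×10⁻⁶ × 199 × 875 = 3.326 mm.
After closing the 1.7 mm clearance, 3.326 − 1.7 = 1.626 mm of expansion remains to be suppressed by the wall.
Compatibility: PL/(AE) = 1.626 mm, so σ = P/A = E × (1.626/875) = 178.4 MPa.
Force on the wall = σA = 178.4 × 2200 mm² = 392.4 kN.

P ≈ 392 kN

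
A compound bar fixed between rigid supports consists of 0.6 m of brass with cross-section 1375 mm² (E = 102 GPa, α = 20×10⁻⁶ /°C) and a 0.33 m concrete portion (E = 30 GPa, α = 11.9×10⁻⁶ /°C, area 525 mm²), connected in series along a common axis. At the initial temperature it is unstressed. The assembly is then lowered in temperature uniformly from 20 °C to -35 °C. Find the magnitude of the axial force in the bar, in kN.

With the walls removed the bar would change length by δ_free = Σ αᵢΔT Lᵢ = 20×10⁻⁶×55×600 + 11.9×10⁻⁶×55×330 = 0.876 mm.
The walls prevent any net length change, so an axial force P (same in every segment) develops. Compatibility: P · Σ Lᵢ/(AᵢEᵢ) = δ_free.
Σ Lᵢ/(AᵢEᵢ) = 600/(1375×102×10³) + 330/(525×30×10³) = 2.523×10⁻⁵ mm/N.
So P = 0.876 / 2.523×10⁻⁵ = 34.72 kN, tensile.

P ≈ 34.7 kN (tensile)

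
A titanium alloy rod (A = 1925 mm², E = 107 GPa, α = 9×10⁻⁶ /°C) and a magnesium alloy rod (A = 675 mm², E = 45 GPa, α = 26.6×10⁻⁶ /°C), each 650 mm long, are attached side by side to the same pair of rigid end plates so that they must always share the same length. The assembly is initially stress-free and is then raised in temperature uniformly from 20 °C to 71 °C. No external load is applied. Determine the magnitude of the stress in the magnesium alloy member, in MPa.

σ ≈ 35.2 MPa (compressive)

The magnesium alloy has the larger α, so on heating it would change length more than the titanium alloy if both were free. The rigid plates force a common final length, so the magnesium alloy is put into compression and the titanium alloy into tension, with equal and opposite forces P (no external load).
Compatibility of the two members (thermal + elastic change equal): (α₁ − α₂)ΔT = P·[1/(A₁E₁) + 1/(A₂E₂)].
|α₁ − α₂|·ΔT = 17.6×10⁻⁶ × 51 = 0.0008976.
1/(A₁E₁) + 1/(A₂E₂) = 1/(1925×107×10³) + 1/(675×45×10³) = 3.778×10⁻⁸ N⁻¹.
So P = 0.0008976 / 3.778×10⁻⁸ = 23.76 kN.
σ_{magnesium alloy} = P/A₂ = 23760/675 = 35.2 MPa, compressive.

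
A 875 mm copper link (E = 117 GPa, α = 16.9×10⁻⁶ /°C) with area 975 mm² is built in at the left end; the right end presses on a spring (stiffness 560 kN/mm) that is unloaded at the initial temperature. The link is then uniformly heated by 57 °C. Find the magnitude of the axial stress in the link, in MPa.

σ ≈ 91.4 MPa (compressive)

If the spring were absent the link would lengthen by αΔT L = 16.9×10⁻⁶ × 57 × 875 = 0.8429 mm.
Let P be the compressive force at the spring. The link shortens elastically by PL/(AE) and the spring compresses by P/k; together these equal δ_free.
P [ L/(AE) + 1/k ] = δ_free → P [ 875/(975×117×10³) + 1/(560×10³) ] = 0.8429.
P = 0.8429 / 9.456×10⁻⁶ = 89140 N.
σ = P/A = 89140/975 = 91.42 MPa.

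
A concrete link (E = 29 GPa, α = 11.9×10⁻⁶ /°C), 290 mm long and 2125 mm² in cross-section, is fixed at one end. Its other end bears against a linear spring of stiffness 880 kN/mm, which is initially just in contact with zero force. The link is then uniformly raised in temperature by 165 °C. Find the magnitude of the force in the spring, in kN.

P ≈ 97.5 kN

Free thermal expansion: δ_free = αΔT L = 11.9×10⁻⁶ × 165 × 290 = 0.5694 mm.
Let P be the compressive force at the spring. The link shortens elastically by PL/(AE) and the spring compresses by P/k; together these equal δ_free.
So P = δ_free / [L/(AE) + 1/k] = 0.5694 / [ 290/(2125×29×10³) + 1/(880×10³) ].
P = 0.5694 / 5.842×10⁻⁶ = 97470 N.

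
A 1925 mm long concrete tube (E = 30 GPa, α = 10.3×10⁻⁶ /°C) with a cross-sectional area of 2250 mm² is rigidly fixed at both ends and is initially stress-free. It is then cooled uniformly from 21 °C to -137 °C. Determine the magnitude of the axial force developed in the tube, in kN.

P ≈ 110 kN (tensile)

With zero net strain, σ = E·αΔT = 30 GPa × 10.3×10⁻⁶ × 158 = 48.82 MPa.
P = AEαΔT = 2250 × 30×10³ × 10.3×10⁻⁶ × 158 = 109.8 kN (tensile).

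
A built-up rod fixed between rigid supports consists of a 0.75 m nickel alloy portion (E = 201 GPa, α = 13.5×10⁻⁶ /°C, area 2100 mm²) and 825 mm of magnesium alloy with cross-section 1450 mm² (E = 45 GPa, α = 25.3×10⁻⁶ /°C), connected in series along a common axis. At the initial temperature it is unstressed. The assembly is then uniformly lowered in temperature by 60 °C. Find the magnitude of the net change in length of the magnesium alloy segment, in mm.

|ΔL| ≈ 0.378 mm

With the walls removed the bar would change length by δ_free = Σ αᵢΔT Lᵢ = 13.5×10⁻⁶×60×750 + 25.3×10⁻⁶×60×825 = 1.86 mm.
Since the ends are fixed, an axial force P builds up, equal in every segment, with P · Σ Lᵢ/(AᵢEᵢ) = δ_free.
Σ Lᵢ/(AᵢEᵢ) = 750/(2100×201×10³) + 825/(1450×45×10³) = 1.442×10⁻⁵ mm/N.
Hence P = δ_free / Σ(L/AE) = 1.86/1.442×10⁻⁵ = 129 kN (tensile).
For the magnesium alloy segment, free thermal change = 25.3×10⁻⁶×60×825 = 1.252 mm and elastic change from P = 129000×825/(1450×45×10³) = 1.631 mm; these oppose, so the net change is 0.378 mm (segment lengthens).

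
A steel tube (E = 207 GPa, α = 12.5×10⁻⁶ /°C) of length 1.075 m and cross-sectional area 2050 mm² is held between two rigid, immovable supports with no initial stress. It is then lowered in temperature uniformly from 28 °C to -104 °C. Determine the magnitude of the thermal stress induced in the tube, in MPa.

σ ≈ 342 MPa (tensile)

The supports are rigid, so the total axial strain is zero. The restrained thermal strain is ε = αΔT = 12.5×10⁻⁶ × 132 = 1650×10⁻⁶.
σ = EαΔT = 207×10³ × 12.5×10⁻⁶ × 132 = 341.6 MPa (tensile; the tube is trying to contract).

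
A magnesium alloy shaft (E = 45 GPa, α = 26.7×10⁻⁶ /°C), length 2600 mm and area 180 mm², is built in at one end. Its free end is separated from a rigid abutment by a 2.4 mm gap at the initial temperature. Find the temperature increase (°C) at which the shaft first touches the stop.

ΔT ≈ 34.6 °C

The gap closes when αΔT L = 2.4 mm, since the shaft is still unstressed at that instant.
ΔT = 2.4 / (26.7×10⁻⁶ × 2600) = 34.57 °C.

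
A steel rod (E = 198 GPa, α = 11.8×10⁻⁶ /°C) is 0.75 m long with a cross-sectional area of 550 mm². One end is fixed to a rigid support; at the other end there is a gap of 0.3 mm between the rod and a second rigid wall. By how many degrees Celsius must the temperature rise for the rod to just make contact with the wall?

Contact occurs when the free expansion equals the gap: αΔT L = 0.3 mm.
So ΔT = g/(αL) = 0.3/(11.8×10⁻⁶ × 750) = 33.9 °C.

ΔT ≈ 33.9 °C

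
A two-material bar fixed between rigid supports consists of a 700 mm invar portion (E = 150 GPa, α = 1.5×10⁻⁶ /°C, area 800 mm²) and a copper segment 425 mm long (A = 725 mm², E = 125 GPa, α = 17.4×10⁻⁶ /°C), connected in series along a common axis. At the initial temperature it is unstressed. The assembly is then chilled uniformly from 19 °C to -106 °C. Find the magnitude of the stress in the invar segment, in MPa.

If the supports were absent, the total length change would be Σ αᵢΔT Lᵢ = 1.5×10⁻⁶×125×700 + 17.4×10⁻⁶×125×425 = 1.056 mm.
Since the ends are fixed, an axial force P builds up, equal in every segment, with P · Σ Lᵢ/(AᵢEᵢ) = δ_free.
Σ Lᵢ/(AᵢEᵢ) = 700/(800×150×10³) + 425/(725×125×10³) = 1.052×10⁻⁵ mm/N.
Hence P = δ_free / Σ(L/AE) = 1.056/1.052×10⁻⁵ = 100.3 kN (tensile).
σ_{invar} = P / A = 100300 / 800 = 125.4 MPa.

σ ≈ 125 MPa (tensile)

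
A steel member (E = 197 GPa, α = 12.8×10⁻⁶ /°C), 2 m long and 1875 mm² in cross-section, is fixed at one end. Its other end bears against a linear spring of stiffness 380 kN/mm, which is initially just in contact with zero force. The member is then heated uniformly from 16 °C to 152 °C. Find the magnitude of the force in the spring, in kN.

P ≈ 433 kN

The unrestrained thermal change is αΔT L = 12.8×10⁻⁶ × 136 × 2000 = 3.482 mm.
Let P be the compressive force at the spring. The member shortens elastically by PL/(AE) and the spring compresses by P/k; together these equal δ_free.
P [ L/(AE) + 1/k ] = δ_free → P [ 2000/(1875×197×10³) + 1/(380×10³) ] = 3.482.
P = 3.482 / 8.046×10⁻⁶ = 432700 N.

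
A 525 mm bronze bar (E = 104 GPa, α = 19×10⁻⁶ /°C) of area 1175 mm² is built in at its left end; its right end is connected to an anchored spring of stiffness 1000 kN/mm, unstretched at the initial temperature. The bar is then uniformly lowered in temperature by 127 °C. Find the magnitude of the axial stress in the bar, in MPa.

Free thermal contraction: δ_free = αΔT L = 19×10⁻⁶ × 127 × 525 = 1.267 mm.
With a force P in the spring, the elastic change of the bar is PL/(AE) and that of the spring is P/k; compatibility requires their sum to equal δ_free.
So P = δ_free / [L/(AE) + 1/k] = 1.267 / [ 525/(1175×104×10³) + 1/(1000×10³) ].
P = 1.267 / 5.296×10⁻⁶ = 239200 N.
σ = P/A = 239200/1175 = 203.6 MPa.

σ ≈ 204 MPa (tensile)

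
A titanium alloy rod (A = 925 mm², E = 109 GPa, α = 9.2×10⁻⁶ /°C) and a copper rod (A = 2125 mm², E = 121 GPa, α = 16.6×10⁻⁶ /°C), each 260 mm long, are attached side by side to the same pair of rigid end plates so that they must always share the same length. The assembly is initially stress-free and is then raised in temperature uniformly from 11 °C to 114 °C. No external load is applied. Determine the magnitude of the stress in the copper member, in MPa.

Both members must finish at the same length. With the larger α, the copper tends to over-expand; the plates restrain it, putting the copper in compression and the titanium alloy in tension. With no external load the two internal forces are equal and opposite, magnitude P.
Equating the net (thermal + elastic) strains gives |α₁ − α₂|·ΔT = P·[1/(A₁E₁) + 1/(A₂E₂)].
|α₁ − α₂|·ΔT = 7.4×10⁻⁶ × 103 = 0.0007622.
1/(A₁E₁) + 1/(A₂E₂) = 1/(925×109×10³) + 1/(2125×121×10³) = 1.381×10⁻⁸ N⁻¹.
P = 0.0007622 / 1.381×10⁻⁸ = 55200 N = 55.2 kN.
σ_{copper} = P/A₂ = 55200/2125 = 25.98 MPa, compressive.

σ ≈ 26 MPa (compressive)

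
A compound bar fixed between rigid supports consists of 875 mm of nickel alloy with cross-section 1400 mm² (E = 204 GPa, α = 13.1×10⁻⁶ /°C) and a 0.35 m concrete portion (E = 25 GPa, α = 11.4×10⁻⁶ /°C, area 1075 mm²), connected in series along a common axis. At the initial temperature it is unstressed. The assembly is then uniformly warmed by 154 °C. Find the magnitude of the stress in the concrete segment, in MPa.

Free thermal expansion of the whole bar: Σ αᵢΔT Lᵢ = 13.1×10⁻⁶×154×875 + 11.4×10⁻⁶×154×350 = 2.38 mm.
The walls prevent any net length change, so an axial force P (same in every segment) develops. Compatibility: P · Σ Lᵢ/(AᵢEᵢ) = δ_free.
Σ Lᵢ/(AᵢEᵢ) = 875/(1400×204×10³) + 350/(1075×25×10³) = 1.609×10⁻⁵ mm/N.
Hence P = δ_free / Σ(L/AE) = 2.38/1.609×10⁻⁵ = 147.9 kN (compressive).
σ_{concrete} = P / A = 147900 / 1075 = 137.6 MPa.

σ ≈ 138 MPa (compressive)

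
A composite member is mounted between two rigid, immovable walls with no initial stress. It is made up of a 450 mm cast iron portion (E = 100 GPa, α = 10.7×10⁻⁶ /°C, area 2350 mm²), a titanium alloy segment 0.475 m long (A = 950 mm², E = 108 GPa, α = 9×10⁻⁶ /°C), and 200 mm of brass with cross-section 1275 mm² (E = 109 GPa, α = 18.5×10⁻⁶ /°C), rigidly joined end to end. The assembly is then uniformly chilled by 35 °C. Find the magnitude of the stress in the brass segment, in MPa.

With the walls removed the bar would change length by δ_free = Σ αᵢΔT Lᵢ = 10.7×10⁻⁶×35×450 + 9×10⁻⁶×35×475 + 18.5×10⁻⁶×35×200 = 0.4476 mm.
The walls prevent any net length change, so an axial force P (same in every segment) develops. Compatibility: P · Σ Lᵢ/(AᵢEᵢ) = δ_free.
Σ Lᵢ/(AᵢEᵢ) = 450/(2350×100×10³) + 475/(950×108×10³) + 200/(1275×109×10³) = 7.984×10⁻⁶ mm/N.
Hence P = δ_free / Σ(L/AE) = 0.4476/7.984×10⁻⁶ = 56.07 kN (tensile).
σ_{brass} = P / A = 56070 / 1275 = 43.98 MPa.

σ ≈ 44 MPa (tensile)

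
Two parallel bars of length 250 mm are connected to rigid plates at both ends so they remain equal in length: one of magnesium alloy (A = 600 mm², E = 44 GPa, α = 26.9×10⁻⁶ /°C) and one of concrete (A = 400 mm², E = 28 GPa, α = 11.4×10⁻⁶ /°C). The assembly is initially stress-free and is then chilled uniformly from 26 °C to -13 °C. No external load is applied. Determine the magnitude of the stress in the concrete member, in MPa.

Both members must finish at the same length. With the larger α, the magnesium alloy tends to over-contract; the plates restrain it, putting the magnesium alloy in tension and the concrete in compression. With no external load the two internal forces are equal and opposite, magnitude P.
Setting the final lengths equal and cancelling L: (α₁ − α₂)ΔT = P/(A₁E₁) + P/(A₂E₂).
|α₁ − α₂|·ΔT = 15.5×10⁻⁶ × 39 = 0.0006045.
1/(A₁E₁) + 1/(A₂E₂) = 1/(600×44×10³) + 1/(400×28×10³) = 1.272×10⁻⁷ N⁻¹.
So P = 0.0006045 / 1.272×10⁻⁷ = 4.754 kN.
σ_{concrete} = P/A₂ = 4754/400 = 11.88 MPa, compressive.

σ ≈ 11.9 MPa (compressive)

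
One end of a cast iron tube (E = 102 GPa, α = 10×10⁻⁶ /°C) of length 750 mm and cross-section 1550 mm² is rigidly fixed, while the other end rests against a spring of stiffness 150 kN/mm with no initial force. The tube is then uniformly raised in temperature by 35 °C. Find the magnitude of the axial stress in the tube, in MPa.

The unrestrained thermal change is αΔT L = 10×10⁻⁶ × 35 × 750 = 0.2625 mm.
Let P be the compressive force at the spring. The tube shortens elastically by PL/(AE) and the spring compresses by P/k; together these equal δ_free.
P [ L/(AE) + 1/k ] = δ_free → P [ 750/(1550×102×10³) + 1/(150×10³) ] = 0.2625.
P = 0.2625 / 1.141×10⁻⁵ = 23010 N.
σ = P/A = 23010/1550 = 14.84 MPa.

σ ≈ 14.8 MPa (compressive)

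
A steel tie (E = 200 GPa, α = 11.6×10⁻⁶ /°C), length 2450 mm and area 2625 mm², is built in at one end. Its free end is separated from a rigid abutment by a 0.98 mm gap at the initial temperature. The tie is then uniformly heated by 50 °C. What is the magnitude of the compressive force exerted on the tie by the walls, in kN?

P ≈ 94.5 kN

If the wall were absent the tie would grow by αΔT L = 11.6×10⁻⁶ × 50 × 2450 = 1.421 mm.
The gap closes (δ_free > 0.98 mm) and the wall then resists a further 1.421 − 0.98 = 0.441 mm of expansion.
So σ = E(δ_free − g)/L = 200×10³ × 0.441/2450 = 36 MPa.
Force on the wall = σA = 36 × 2625 mm² = 94.5 kN.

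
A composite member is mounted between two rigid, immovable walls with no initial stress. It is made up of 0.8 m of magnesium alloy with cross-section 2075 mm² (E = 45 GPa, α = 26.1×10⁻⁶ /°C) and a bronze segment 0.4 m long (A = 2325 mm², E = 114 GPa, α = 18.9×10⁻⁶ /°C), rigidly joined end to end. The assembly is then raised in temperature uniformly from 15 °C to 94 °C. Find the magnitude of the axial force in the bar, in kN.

With the walls removed the bar would change length by δ_free = Σ αᵢΔT Lᵢ = 26.1×10⁻⁶×79×800 + 18.9×10⁻⁶×79×400 = 2.247 mm.
The walls prevent any net length change, so an axial force P (same in every segment) develops. Compatibility: P · Σ Lᵢ/(AᵢEᵢ) = δ_free.
Σ Lᵢ/(AᵢEᵢ) = 800/(2075×45×10³) + 400/(2325×114×10³) = 1.008×10⁻⁵ mm/N.
Hence P = δ_free / Σ(L/AE) = 2.247/1.008×10⁻⁵ = 223 kN (compressive).

P ≈ 223 kN (compressive)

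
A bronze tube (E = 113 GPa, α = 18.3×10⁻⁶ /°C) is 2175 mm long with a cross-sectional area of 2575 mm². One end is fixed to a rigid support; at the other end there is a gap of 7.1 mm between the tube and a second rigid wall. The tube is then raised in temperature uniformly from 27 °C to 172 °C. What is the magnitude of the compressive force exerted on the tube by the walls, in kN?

P ≈ 0 kN

Free thermal elongation = αΔT L = 18.3×10⁻⁶ × 145 × 2175 = 5.771 mm.
Since δ_free = 5.77 mm is less than the 7.1 mm gap, the tube never touches the wall. No axial force develops.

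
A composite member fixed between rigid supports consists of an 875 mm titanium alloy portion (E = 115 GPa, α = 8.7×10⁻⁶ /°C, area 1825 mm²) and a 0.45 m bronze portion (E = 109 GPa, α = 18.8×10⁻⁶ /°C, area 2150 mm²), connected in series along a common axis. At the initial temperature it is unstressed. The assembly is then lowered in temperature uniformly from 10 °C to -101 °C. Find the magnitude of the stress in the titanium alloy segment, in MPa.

σ ≈ 161 MPa (tensile)

If the supports were absent, the total length change would be Σ αᵢΔT Lᵢ = 8.7×10⁻⁶×111×875 + 18.8×10⁻⁶×111×450 = 1.784 mm.
The rigid supports impose zero overall length change; the single axial force P common to all segments must satisfy P Σ Lᵢ/(AᵢEᵢ) = δ_free.
Σ Lᵢ/(AᵢEᵢ) = 875/(1825×115×10³) + 450/(2150×109×10³) = 6.089×10⁻⁶ mm/N.
P = 1.784 / 6.089×10⁻⁶ = 293000 N = 293 kN, tensile.
σ_{titanium alloy} = P / A = 293000 / 1825 = 160.5 MPa.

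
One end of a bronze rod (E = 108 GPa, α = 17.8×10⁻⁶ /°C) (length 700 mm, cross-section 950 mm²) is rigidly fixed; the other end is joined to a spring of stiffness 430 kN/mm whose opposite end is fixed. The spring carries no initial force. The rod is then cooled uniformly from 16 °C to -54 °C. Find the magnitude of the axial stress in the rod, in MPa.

Free thermal contraction: δ_free = αΔT L = 17.8×10⁻⁶ × 70 × 700 = 0.8722 mm.
Let P be the tensile force in the spring. The rod extends elastically by PL/(AE) and the spring stretches by P/k; together these equal δ_free.
P [ L/(AE) + 1/k ] = δ_free → P [ 700/(950×108×10³) + 1/(430×10³) ] = 0.8722.
P = 0.8722 / 9.148×10⁻⁶ = 95340 N.
σ = P/A = 95340/950 = 100.4 MPa.

σ ≈ 100 MPa (tensile)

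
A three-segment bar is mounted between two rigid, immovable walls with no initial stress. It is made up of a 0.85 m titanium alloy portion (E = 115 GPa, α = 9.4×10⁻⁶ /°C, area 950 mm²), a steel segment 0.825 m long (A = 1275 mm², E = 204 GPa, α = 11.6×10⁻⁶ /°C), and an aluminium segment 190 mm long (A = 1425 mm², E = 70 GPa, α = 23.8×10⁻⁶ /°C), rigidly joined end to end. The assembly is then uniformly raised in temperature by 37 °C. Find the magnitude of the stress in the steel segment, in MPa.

With the walls removed the bar would change length by δ_free = Σ αᵢΔT Lᵢ = 9.4×10⁻⁶×37×850 + 11.6×10⁻⁶×37×825 + 23.8×10⁻⁶×37×190 = 0.817 mm.
The walls prevent any net length change, so an axial force P (same in every segment) develops. Compatibility: P · Σ Lᵢ/(AᵢEᵢ) = δ_free.
The series flexibility is Σ Lᵢ/(AᵢEᵢ) = 850/(950×115×10³) + 825/(1275×204×10³) + 190/(1425×70×10³) = 1.286×10⁻⁵ mm/N.
P = 0.817 / 1.286×10⁻⁵ = 63550 N = 63.55 kN, compressive.
σ_{steel} = P / A = 63550 / 1275 = 49.84 MPa.

σ ≈ 49.8 MPa (compressive)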